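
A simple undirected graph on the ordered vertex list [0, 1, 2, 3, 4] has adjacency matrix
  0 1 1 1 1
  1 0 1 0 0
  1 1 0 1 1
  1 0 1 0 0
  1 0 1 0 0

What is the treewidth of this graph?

2

A width-2 tree decomposition is:
Bags: B1 = {0, 2, 3}  B2 = {0, 2, 4}  B3 = {0, 1, 2}
Tree: B1–B2, B1–B3
Each bag holds 3 vertices, so the decomposition has width 2, which upper-bounds the treewidth. On the other hand G contains the 3-clique {0, 1, 2}. A clique must lie in a single bag of any decomposition, so no decomposition can have width below 2. Therefore the treewidth is 2.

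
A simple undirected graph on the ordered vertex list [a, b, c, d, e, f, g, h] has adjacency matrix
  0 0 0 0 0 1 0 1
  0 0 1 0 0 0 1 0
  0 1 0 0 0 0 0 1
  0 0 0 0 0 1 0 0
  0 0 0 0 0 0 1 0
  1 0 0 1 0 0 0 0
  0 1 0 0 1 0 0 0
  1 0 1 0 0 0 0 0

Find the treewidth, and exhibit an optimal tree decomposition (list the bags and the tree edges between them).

Each bag holds 2 vertices, so the decomposition has width 1, which upper-bounds the treewidth. Since G has at least one edge (e.g. d–f), it is not an edgeless graph, so tw(G) ≥ 1. Hence tw(G) = 1 exactly.

Treewidth 1.
One optimal decomposition is:
Bags: B1 = {d, f}  B2 = {a, f}  B3 = {a, h}  B4 = {c, h}  B5 = {b, c}  B6 = {b, g}  B7 = {e, g}
Tree: B1–B2, B2–B3, B3–B4, B4–B5, B5–B6, B6–B7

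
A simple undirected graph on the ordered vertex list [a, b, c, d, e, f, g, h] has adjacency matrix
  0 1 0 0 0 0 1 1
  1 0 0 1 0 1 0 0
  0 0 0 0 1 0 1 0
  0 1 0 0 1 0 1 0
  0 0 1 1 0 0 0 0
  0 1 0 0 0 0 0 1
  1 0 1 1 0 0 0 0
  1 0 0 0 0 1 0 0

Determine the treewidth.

2

A width-2 tree decomposition is:
Bags: B1 = {c, d, e}  B2 = {c, d, g}  B3 = {b, d, g}  B4 = {a, b, g}  B5 = {a, b, f}  B6 = {a, f, h}
Tree: B1–B2, B2–B3, B3–B4, B4–B5, B5–B6
Each bag holds 3 vertices, so the decomposition has width 2, which upper-bounds the treewidth. For the lower bound, G contains the cycle e–c–g–d–e, so G is not a forest; only forests have treewidth ≤ 1, hence tw(G) ≥ 2. Hence tw(G) = 2 exactly.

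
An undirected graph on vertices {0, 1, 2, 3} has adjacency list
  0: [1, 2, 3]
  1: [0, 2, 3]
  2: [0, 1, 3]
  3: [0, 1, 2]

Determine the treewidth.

A width-3 tree decomposition is:
Bags: B1 = {0, 1, 2, 3}
Tree: (single bag)
With just one bag of size 4, the width is 4 − 1 = 3, so tw(G) ≤ 3. For the lower bound, the 4 vertices {0, 1, 2, 3} are pairwise adjacent, and any tree decomposition puts a clique entirely inside one bag — forcing width ≥ 3. Hence tw(G) = 3 exactly.

3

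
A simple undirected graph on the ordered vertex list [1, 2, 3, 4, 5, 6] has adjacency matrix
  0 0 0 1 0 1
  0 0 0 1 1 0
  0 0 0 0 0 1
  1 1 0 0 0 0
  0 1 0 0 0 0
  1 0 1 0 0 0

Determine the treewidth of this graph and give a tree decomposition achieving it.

Every bag has size at most 2, so the width is 2 − 1 = 1 and tw(G) ≤ 1. Any graph with an edge has treewidth ≥ 1, and G has the edge 3–6. The upper and lower bounds meet at 1, so that is the treewidth.

Treewidth 1.
Bags: B1 = {3, 6}  B2 = {1, 6}  B3 = {1, 4}  B4 = {2, 4}  B5 = {2, 5}
Tree: B1–B2, B2–B3, B3–B4, B4–B5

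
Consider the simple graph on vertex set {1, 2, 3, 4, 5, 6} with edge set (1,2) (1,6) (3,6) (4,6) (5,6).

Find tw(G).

1

A width-1 tree decomposition is:
Bags: B1 = {1, 6}  B2 = {1, 2}  B3 = {4, 6}  B4 = {3, 6}  B5 = {5, 6}
Tree: B1–B2, B1–B3, B1–B4, B3–B5
Every bag has size at most 2, so the width is 2 − 1 = 1 and tw(G) ≤ 1. Any graph with an edge has treewidth ≥ 1, and G has the edge 6–1. The upper and lower bounds meet at 1, so that is the treewidth.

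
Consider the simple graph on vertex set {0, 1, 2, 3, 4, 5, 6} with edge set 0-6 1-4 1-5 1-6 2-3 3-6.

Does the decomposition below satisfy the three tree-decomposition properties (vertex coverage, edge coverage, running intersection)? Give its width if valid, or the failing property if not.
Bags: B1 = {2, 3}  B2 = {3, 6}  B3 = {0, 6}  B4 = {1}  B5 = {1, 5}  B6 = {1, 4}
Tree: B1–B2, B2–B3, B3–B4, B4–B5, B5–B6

No — edge (6,1) lies in no bag.

A tree decomposition must satisfy three properties: every vertex lies in some bag; for every edge, both endpoints lie together in some bag; and for every vertex, the bags containing it form a connected subtree. Here edge (6,1) lies in no bag, so the decomposition is invalid.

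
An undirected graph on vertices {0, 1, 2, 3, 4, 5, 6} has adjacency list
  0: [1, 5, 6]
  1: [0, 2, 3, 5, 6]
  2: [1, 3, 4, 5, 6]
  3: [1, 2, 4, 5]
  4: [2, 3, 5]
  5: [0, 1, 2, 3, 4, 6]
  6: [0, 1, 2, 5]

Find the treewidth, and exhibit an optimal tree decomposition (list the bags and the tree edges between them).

Treewidth 3.
One such decomposition:
Bags: B1 = {1, 2, 5, 6}  B2 = {0, 1, 5, 6}  B3 = {1, 2, 3, 5}  B4 = {2, 3, 4, 5}
Tree: B1–B2, B1–B3, B3–B4

Every bag has size at most 4, so the width is 4 − 1 = 3 and tw(G) ≤ 3. Conversely, {0, 1, 5, 6} is a clique of size 4, and the vertices of any clique must share a bag in every tree decomposition; so some bag has ≥ 4 vertices and tw(G) ≥ 3. Hence tw(G) = 3 exactly.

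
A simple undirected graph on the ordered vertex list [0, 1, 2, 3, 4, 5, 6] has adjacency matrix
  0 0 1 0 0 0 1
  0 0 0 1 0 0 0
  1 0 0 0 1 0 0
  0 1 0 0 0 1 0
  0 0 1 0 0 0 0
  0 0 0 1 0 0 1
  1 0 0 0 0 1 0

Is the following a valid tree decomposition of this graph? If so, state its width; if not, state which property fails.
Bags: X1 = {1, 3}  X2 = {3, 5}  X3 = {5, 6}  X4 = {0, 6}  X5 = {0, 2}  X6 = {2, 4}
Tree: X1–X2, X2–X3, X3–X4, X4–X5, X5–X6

Checking the three conditions: (i) the bags cover all of {0, 1, 2, 3, 4, 5, 6}; (ii) for each edge, some bag contains both endpoints; (iii) the bags containing any fixed vertex form a subtree. All hold, so the decomposition is valid with width 2 − 1 = 1.

Yes; width 1.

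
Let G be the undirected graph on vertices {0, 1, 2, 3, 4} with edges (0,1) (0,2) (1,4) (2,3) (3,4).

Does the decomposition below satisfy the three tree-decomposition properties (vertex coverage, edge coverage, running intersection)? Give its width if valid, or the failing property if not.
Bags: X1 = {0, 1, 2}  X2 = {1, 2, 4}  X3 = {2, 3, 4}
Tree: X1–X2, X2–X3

Every vertex of G appears in some bag (union = {0, 1, 2, 3, 4}); every edge is covered by a bag; and for each vertex v the set of bags containing v is connected in the bag tree. The decomposition is therefore valid. The largest bag has 3 vertices, so the width is 2.

Yes; width 2.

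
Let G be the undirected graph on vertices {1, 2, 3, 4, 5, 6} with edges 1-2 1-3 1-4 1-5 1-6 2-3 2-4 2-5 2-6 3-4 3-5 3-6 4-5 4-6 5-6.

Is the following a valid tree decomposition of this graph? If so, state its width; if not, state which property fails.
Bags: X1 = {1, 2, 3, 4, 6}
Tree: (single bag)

A tree decomposition must satisfy three properties: every vertex lies in some bag; for every edge, both endpoints lie together in some bag; and for every vertex, the bags containing it form a connected subtree. Here vertex 5 appears in no bag, so the decomposition is invalid.

No — vertex 5 appears in no bag.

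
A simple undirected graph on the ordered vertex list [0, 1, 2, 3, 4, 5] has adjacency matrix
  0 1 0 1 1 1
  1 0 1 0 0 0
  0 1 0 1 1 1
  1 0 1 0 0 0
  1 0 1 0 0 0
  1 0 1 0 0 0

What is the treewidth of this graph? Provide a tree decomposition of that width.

The largest bag has 3 vertices, giving width 2; this decomposition certifies tw(G) ≤ 2. Since 3–2–5–0–3 is a cycle in G, G is not acyclic. Forests are exactly the graphs of treewidth ≤ 1, so tw(G) ≥ 2. Therefore the treewidth is 2.

Treewidth 2.
One such decomposition:
Bags: B1 = {0, 2, 3}  B2 = {0, 2, 5}  B3 = {0, 2, 4}  B4 = {0, 1, 2}
Tree: B1–B2, B2–B3, B3–B4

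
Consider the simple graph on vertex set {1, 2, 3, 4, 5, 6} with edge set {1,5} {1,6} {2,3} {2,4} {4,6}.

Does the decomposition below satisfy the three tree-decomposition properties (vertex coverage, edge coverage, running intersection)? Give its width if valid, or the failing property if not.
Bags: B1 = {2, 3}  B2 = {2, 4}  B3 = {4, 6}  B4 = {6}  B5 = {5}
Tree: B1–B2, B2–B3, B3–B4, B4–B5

A tree decomposition must satisfy three properties: every vertex lies in some bag; for every edge, both endpoints lie together in some bag; and for every vertex, the bags containing it form a connected subtree. Here vertex 1 appears in no bag, so the decomposition is invalid.

No — vertex 1 appears in no bag.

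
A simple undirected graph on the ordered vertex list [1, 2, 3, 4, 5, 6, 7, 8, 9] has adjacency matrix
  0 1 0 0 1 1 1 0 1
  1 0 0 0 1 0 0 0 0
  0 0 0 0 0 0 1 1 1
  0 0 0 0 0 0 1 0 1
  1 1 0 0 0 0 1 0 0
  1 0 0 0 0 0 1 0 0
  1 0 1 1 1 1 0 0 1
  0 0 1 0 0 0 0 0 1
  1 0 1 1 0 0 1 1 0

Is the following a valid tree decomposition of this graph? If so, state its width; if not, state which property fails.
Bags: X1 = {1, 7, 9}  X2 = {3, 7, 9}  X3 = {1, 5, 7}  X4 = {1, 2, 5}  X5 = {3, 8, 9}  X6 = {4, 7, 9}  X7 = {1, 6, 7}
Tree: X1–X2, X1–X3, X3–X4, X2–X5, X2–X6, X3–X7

Every vertex of G appears in some bag (union = {1, 2, 3, 4, 5, 6, 7, 8, 9}); every edge is covered by a bag; and for each vertex v the set of bags containing v is connected in the bag tree. The decomposition is therefore valid. The largest bag has 3 vertices, so the width is 2.

Yes; width 2.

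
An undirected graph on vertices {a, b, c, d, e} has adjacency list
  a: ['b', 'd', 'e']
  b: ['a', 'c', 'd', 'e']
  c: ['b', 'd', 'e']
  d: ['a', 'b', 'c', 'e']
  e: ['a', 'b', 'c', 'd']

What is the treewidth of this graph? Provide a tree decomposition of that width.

Every bag has size at most 4, so the width is 4 − 1 = 3 and tw(G) ≤ 3. For the lower bound, the 4 vertices {b, c, d, e} are pairwise adjacent, and any tree decomposition puts a clique entirely inside one bag — forcing width ≥ 3. Therefore the treewidth is 3.

Treewidth 3.
One such decomposition:
Bags: B1 = {b, c, d, e}  B2 = {a, b, d, e}
Tree: B1–B2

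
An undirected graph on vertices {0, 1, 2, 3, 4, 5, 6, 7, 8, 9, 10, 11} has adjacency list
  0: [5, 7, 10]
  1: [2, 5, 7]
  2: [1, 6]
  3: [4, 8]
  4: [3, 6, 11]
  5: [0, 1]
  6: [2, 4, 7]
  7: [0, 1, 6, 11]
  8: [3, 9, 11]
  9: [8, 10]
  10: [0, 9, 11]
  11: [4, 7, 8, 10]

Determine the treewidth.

3

A width-3 tree decomposition is:
Bags: B1 = {3, 4, 8, 9}  B2 = {4, 8, 9, 11}  B3 = {4, 9, 10, 11}  B4 = {4, 6, 10, 11}  B5 = {6, 7, 10, 11}  B6 = {0, 6, 7, 10}  B7 = {0, 2, 6, 7}  B8 = {0, 1, 2, 7}  B9 = {0, 1, 2, 5}
Tree: B1–B2, B2–B3, B3–B4, B4–B5, B5–B6, B6–B7, B7–B8, B8–B9
Each bag holds 4 vertices, so the decomposition has width 3, which upper-bounds the treewidth. For the lower bound: the 4 vertex sets {3,8,9}, {4}, {11}, {0,6,7,10} are disjoint, each induces a connected subgraph, and every pair is joined by at least one edge of G. Contracting each set to a single vertex therefore yields K_{4} as a minor, and since treewidth is minor-monotone, tw(G) ≥ tw(K_{4}) = 3. The upper and lower bounds meet at 3, so that is the treewidth.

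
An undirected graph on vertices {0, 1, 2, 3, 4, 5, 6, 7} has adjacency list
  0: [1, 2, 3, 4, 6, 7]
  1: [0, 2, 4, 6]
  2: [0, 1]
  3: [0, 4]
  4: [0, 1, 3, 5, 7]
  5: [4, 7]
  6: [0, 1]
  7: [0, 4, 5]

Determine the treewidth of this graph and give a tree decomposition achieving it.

Treewidth 2.
Bags: B1 = {0, 1, 2}  B2 = {0, 1, 4}  B3 = {0, 3, 4}  B4 = {0, 1, 6}  B5 = {0, 4, 7}  B6 = {4, 5, 7}
Tree: B1–B2, B2–B3, B2–B4, B2–B5, B5–B6

Every bag has size at most 3, so the width is 3 − 1 = 2 and tw(G) ≤ 2. On the other hand G contains the 3-clique {0, 1, 2}. A clique must lie in a single bag of any decomposition, so no decomposition can have width below 2. Combining the bounds, tw(G) = 2.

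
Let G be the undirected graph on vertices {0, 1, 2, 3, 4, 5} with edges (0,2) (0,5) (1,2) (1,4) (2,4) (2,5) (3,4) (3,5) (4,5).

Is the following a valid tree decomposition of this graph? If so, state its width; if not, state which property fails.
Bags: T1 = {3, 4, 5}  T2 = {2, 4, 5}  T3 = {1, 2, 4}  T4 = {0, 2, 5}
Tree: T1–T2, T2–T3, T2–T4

Every vertex of G appears in some bag (union = {0, 1, 2, 3, 4, 5}); every edge is covered by a bag; and for each vertex v the set of bags containing v is connected in the bag tree. The decomposition is therefore valid. The largest bag has 3 vertices, so the width is 2.

Yes; width 2.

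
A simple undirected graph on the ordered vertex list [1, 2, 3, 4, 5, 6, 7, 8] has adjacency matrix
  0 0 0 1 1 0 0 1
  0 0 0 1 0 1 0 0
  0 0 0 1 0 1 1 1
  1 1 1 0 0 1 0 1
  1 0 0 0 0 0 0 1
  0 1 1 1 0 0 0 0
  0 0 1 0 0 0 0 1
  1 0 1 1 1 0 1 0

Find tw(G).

2

A width-2 tree decomposition is:
Bags: B1 = {3, 4, 6}  B2 = {2, 4, 6}  B3 = {3, 4, 8}  B4 = {1, 4, 8}  B5 = {1, 5, 8}  B6 = {3, 7, 8}
Tree: B1–B2, B1–B3, B3–B4, B4–B5, B3–B6
Each bag holds 3 vertices, so the decomposition has width 2, which upper-bounds the treewidth. For the lower bound, the 3 vertices {1, 4, 8} are pairwise adjacent, and any tree decomposition puts a clique entirely inside one bag — forcing width ≥ 2. Combining the bounds, tw(G) = 2.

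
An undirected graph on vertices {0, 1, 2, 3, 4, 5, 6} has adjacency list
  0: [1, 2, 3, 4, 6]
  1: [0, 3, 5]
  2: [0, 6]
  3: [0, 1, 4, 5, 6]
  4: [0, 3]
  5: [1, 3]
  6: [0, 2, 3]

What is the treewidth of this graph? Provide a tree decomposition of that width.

Treewidth 2.
Bags: B1 = {0, 3, 4}  B2 = {0, 3, 6}  B3 = {0, 1, 3}  B4 = {1, 3, 5}  B5 = {0, 2, 6}
Tree: B1–B2, B1–B3, B3–B4, B2–B5

Every bag has size at most 3, so the width is 3 − 1 = 2 and tw(G) ≤ 2. For the lower bound, the 3 vertices {0, 2, 6} are pairwise adjacent, and any tree decomposition puts a clique entirely inside one bag — forcing width ≥ 2. Combining the bounds, tw(G) = 2.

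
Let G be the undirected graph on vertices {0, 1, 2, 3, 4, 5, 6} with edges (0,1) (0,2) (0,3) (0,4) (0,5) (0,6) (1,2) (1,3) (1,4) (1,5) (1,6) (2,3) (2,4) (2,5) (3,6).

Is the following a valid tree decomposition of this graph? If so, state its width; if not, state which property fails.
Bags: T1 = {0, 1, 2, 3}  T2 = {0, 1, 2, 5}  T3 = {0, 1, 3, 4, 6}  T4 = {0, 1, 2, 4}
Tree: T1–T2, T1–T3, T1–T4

A tree decomposition must satisfy three properties: every vertex lies in some bag; for every edge, both endpoints lie together in some bag; and for every vertex, the bags containing it form a connected subtree. Here bags containing vertex 4 are not connected in the tree, so the decomposition is invalid.

No — bags containing vertex 4 are not connected in the tree.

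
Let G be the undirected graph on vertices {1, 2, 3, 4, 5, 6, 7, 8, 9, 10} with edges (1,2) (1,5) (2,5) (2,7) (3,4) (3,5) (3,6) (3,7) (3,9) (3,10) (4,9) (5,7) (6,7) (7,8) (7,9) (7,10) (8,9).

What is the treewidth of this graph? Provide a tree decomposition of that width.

Treewidth 2.
Bags: B1 = {2, 5, 7}  B2 = {1, 2, 5}  B3 = {3, 5, 7}  B4 = {3, 7, 9}  B5 = {7, 8, 9}  B6 = {3, 7, 10}  B7 = {3, 6, 7}  B8 = {3, 4, 9}
Tree: B1–B2, B1–B3, B3–B4, B4–B5, B3–B6, B4–B7, B4–B8

Every bag has size at most 3, so the width is 3 − 1 = 2 and tw(G) ≤ 2. Conversely, {1, 2, 5} is a clique of size 3, and the vertices of any clique must share a bag in every tree decomposition; so some bag has ≥ 3 vertices and tw(G) ≥ 2. Therefore the treewidth is 2.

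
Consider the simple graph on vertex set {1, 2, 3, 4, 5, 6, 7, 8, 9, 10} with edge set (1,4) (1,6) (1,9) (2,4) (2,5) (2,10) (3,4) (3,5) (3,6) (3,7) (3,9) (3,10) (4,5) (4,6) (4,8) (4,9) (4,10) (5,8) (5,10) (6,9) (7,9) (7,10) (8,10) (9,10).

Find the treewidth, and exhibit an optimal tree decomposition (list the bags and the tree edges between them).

Each bag holds 4 vertices, so the decomposition has width 3, which upper-bounds the treewidth. On the other hand G contains the 4-clique {1, 4, 6, 9}. A clique must lie in a single bag of any decomposition, so no decomposition can have width below 3. Therefore the treewidth is 3.

Treewidth 3.
One such decomposition:
Bags: B1 = {3, 4, 5, 10}  B2 = {3, 4, 9, 10}  B3 = {2, 4, 5, 10}  B4 = {3, 4, 6, 9}  B5 = {1, 4, 6, 9}  B6 = {3, 7, 9, 10}  B7 = {4, 5, 8, 10}
Tree: B1–B2, B1–B3, B2–B4, B4–B5, B2–B6, B3–B7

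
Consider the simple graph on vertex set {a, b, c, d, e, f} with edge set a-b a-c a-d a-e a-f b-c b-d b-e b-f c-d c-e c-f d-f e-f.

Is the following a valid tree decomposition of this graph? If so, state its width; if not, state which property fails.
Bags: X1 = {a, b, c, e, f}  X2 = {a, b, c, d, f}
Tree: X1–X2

Checking the three conditions: (i) the bags cover all of {a, b, c, d, e, f}; (ii) for each edge, some bag contains both endpoints; (iii) the bags containing any fixed vertex form a subtree. All hold, so the decomposition is valid with width 5 − 1 = 4.

Yes; width 4.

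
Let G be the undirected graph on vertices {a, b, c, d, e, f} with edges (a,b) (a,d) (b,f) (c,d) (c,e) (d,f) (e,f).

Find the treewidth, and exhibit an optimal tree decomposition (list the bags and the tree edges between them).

The largest bag has 3 vertices, giving width 2; this decomposition certifies tw(G) ≤ 2. The edges c–e–f–d–c form a cycle, so G is not a tree and its treewidth is at least 2. Therefore the treewidth is 2.

Treewidth 2.
One such decomposition:
Bags: B1 = {c, d, e}  B2 = {d, e, f}  B3 = {a, d, f}  B4 = {a, b, f}
Tree: B1–B2, B2–B3, B3–B4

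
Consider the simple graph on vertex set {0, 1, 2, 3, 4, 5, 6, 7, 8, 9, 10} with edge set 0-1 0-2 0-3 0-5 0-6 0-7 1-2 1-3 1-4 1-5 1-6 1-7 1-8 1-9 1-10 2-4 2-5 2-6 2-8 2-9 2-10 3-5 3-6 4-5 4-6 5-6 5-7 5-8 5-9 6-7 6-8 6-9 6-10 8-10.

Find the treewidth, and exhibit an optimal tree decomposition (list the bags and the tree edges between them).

Treewidth 4.
Bags: B1 = {1, 2, 5, 6, 8}  B2 = {1, 2, 6, 8, 10}  B3 = {0, 1, 2, 5, 6}  B4 = {1, 2, 5, 6, 9}  B5 = {0, 1, 3, 5, 6}  B6 = {1, 2, 4, 5, 6}  B7 = {0, 1, 5, 6, 7}
Tree: B1–B2, B1–B3, B1–B4, B3–B5, B3–B6, B5–B7

Each bag holds 5 vertices, so the decomposition has width 4, which upper-bounds the treewidth. Conversely, {1, 2, 6, 8, 10} is a clique of size 5, and the vertices of any clique must share a bag in every tree decomposition; so some bag has ≥ 5 vertices and tw(G) ≥ 4. The upper and lower bounds meet at 4, so that is the treewidth.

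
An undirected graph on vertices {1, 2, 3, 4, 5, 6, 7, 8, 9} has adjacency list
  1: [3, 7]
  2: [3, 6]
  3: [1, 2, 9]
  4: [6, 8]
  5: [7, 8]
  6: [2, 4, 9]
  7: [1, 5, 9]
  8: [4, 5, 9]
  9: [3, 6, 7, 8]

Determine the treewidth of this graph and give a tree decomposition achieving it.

Treewidth 3.
One optimal decomposition is:
Bags: B1 = {2, 3, 4, 6}  B2 = {3, 4, 6, 9}  B3 = {3, 4, 8, 9}  B4 = {1, 3, 8, 9}  B5 = {1, 7, 8, 9}  B6 = {1, 5, 7, 8}
Tree: B1–B2, B2–B3, B3–B4, B4–B5, B5–B6

Each bag holds 4 vertices, so the decomposition has width 3, which upper-bounds the treewidth. For the lower bound: the 4 vertex sets {2,4,6}, {3}, {9}, {1,5,7,8} are disjoint, each induces a connected subgraph, and every pair is joined by at least one edge of G. Contracting each set to a single vertex therefore yields K_{4} as a minor, and since treewidth is minor-monotone, tw(G) ≥ tw(K_{4}) = 3. Hence tw(G) = 3 exactly.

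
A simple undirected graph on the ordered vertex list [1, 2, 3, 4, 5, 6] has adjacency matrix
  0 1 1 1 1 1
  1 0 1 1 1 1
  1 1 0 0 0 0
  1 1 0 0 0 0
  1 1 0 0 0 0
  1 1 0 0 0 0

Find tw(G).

2

A width-2 tree decomposition is:
Bags: B1 = {1, 2, 5}  B2 = {1, 2, 3}  B3 = {1, 2, 6}  B4 = {1, 2, 4}
Tree: B1–B2, B1–B3, B3–B4
Each bag holds 3 vertices, so the decomposition has width 2, which upper-bounds the treewidth. For the lower bound, the 3 vertices {1, 2, 3} are pairwise adjacent, and any tree decomposition puts a clique entirely inside one bag — forcing width ≥ 2. The upper and lower bounds meet at 2, so that is the treewidth.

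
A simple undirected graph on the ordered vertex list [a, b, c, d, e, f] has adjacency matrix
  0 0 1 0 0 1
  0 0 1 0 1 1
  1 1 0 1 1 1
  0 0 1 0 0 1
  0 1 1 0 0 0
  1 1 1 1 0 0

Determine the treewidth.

2

A width-2 tree decomposition is:
Bags: B1 = {a, c, f}  B2 = {c, d, f}  B3 = {b, c, f}  B4 = {b, c, e}
Tree: B1–B2, B2–B3, B3–B4
The largest bag has 3 vertices, giving width 2; this decomposition certifies tw(G) ≤ 2. On the other hand G contains the 3-clique {b, c, e}. A clique must lie in a single bag of any decomposition, so no decomposition can have width below 2. Hence tw(G) = 2 exactly.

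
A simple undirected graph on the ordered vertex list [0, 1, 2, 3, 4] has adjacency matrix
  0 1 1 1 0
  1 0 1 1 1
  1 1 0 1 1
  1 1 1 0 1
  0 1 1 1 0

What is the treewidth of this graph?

3

A width-3 tree decomposition is:
Bags: B1 = {1, 2, 3, 4}  B2 = {0, 1, 2, 3}
Tree: B1–B2
Each bag holds 4 vertices, so the decomposition has width 3, which upper-bounds the treewidth. Conversely, {0, 1, 2, 3} is a clique of size 4, and the vertices of any clique must share a bag in every tree decomposition; so some bag has ≥ 4 vertices and tw(G) ≥ 3. Combining the bounds, tw(G) = 3.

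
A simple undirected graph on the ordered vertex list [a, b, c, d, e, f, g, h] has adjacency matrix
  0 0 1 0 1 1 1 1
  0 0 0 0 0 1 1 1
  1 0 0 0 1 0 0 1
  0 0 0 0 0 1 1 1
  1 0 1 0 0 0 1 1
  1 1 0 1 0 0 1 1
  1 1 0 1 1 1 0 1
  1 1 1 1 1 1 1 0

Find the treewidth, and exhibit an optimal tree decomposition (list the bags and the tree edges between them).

Each bag holds 4 vertices, so the decomposition has width 3, which upper-bounds the treewidth. Conversely, {a, e, g, h} is a clique of size 4, and the vertices of any clique must share a bag in every tree decomposition; so some bag has ≥ 4 vertices and tw(G) ≥ 3. Hence tw(G) = 3 exactly.

Treewidth 3.
One such decomposition:
Bags: B1 = {a, f, g, h}  B2 = {b, f, g, h}  B3 = {a, e, g, h}  B4 = {a, c, e, h}  B5 = {d, f, g, h}
Tree: B1–B2, B1–B3, B3–B4, B1–B5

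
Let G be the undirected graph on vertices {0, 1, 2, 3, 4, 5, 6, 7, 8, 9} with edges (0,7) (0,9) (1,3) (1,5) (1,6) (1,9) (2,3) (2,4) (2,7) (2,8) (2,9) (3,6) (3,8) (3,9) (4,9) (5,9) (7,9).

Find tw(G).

A width-2 tree decomposition is:
Bags: B1 = {2, 3, 9}  B2 = {2, 7, 9}  B3 = {2, 3, 8}  B4 = {0, 7, 9}  B5 = {2, 4, 9}  B6 = {1, 3, 9}  B7 = {1, 3, 6}  B8 = {1, 5, 9}
Tree: B1–B2, B1–B3, B2–B4, B1–B5, B1–B6, B6–B7, B6–B8
The largest bag has 3 vertices, giving width 2; this decomposition certifies tw(G) ≤ 2. Conversely, {2, 3, 8} is a clique of size 3, and the vertices of any clique must share a bag in every tree decomposition; so some bag has ≥ 3 vertices and tw(G) ≥ 2. Hence tw(G) = 2 exactly.

2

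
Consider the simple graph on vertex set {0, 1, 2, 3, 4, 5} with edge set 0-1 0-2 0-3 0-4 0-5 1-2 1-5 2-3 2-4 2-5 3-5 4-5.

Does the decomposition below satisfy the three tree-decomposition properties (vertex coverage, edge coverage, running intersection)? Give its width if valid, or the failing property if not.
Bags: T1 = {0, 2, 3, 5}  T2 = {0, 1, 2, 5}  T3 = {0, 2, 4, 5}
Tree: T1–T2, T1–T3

Yes; width 3.

Checking the three conditions: (i) the bags cover all of {0, 1, 2, 3, 4, 5}; (ii) for each edge, some bag contains both endpoints; (iii) the bags containing any fixed vertex form a subtree. All hold, so the decomposition is valid with width 4 − 1 = 3.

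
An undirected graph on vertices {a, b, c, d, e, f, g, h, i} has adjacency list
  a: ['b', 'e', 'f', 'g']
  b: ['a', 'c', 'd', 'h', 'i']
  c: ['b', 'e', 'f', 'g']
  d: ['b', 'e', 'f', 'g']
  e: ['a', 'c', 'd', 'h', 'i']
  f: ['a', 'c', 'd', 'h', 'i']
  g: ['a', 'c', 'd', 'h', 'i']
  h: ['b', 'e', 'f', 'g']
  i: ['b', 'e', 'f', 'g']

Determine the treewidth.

4

A width-4 tree decomposition is:
Bags: B1 = {b, d, e, f, g}  B2 = {b, c, e, f, g}  B3 = {b, e, f, g, i}  B4 = {b, e, f, g, h}  B5 = {a, b, e, f, g}
Tree: B1–B2, B2–B3, B3–B4, B4–B5
Every bag has size at most 5, so the width is 5 − 1 = 4 and tw(G) ≤ 4. For the lower bound: the 5 vertex sets {d,e}, {c,f}, {g,i}, {b}, {h} are disjoint, each induces a connected subgraph, and every pair is joined by at least one edge of G. Contracting each set to a single vertex therefore yields K_{5} as a minor, and since treewidth is minor-monotone, tw(G) ≥ tw(K_{5}) = 4. Therefore the treewidth is 4.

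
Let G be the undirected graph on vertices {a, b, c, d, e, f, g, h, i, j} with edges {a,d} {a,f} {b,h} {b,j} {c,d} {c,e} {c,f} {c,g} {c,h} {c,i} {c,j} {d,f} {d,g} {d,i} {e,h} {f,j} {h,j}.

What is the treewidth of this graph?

2

A width-2 tree decomposition is:
Bags: B1 = {c, d, f}  B2 = {c, f, j}  B3 = {c, h, j}  B4 = {c, e, h}  B5 = {c, d, i}  B6 = {c, d, g}  B7 = {b, h, j}  B8 = {a, d, f}
Tree: B1–B2, B2–B3, B3–B4, B1–B5, B1–B6, B3–B7, B1–B8
Every bag has size at most 3, so the width is 3 − 1 = 2 and tw(G) ≤ 2. Conversely, {c, d, g} is a clique of size 3, and the vertices of any clique must share a bag in every tree decomposition; so some bag has ≥ 3 vertices and tw(G) ≥ 2. Combining the bounds, tw(G) = 2.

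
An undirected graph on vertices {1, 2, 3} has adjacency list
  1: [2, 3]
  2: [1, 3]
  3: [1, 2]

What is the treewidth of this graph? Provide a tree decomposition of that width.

Treewidth 2.
One optimal decomposition is:
Bags: B1 = {1, 2, 3}
Tree: (single bag)

A single bag containing all 3 vertices is trivially a valid decomposition of width 2. For the lower bound, the 3 vertices {1, 2, 3} are pairwise adjacent, and any tree decomposition puts a clique entirely inside one bag — forcing width ≥ 2. Therefore the treewidth is 2.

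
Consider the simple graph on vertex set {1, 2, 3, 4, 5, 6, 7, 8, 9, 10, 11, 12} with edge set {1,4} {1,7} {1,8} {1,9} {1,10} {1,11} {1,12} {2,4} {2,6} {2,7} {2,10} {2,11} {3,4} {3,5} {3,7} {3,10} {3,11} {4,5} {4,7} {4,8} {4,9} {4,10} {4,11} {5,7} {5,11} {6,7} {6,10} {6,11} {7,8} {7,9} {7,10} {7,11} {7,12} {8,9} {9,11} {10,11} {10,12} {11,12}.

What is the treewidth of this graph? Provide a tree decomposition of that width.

The largest bag has 5 vertices, giving width 4; this decomposition certifies tw(G) ≤ 4. Conversely, {1, 4, 7, 8, 9} is a clique of size 5, and the vertices of any clique must share a bag in every tree decomposition; so some bag has ≥ 5 vertices and tw(G) ≥ 4. Hence tw(G) = 4 exactly.

Treewidth 4.
One optimal decomposition is:
Bags: B1 = {3, 4, 7, 10, 11}  B2 = {1, 4, 7, 10, 11}  B3 = {1, 4, 7, 9, 11}  B4 = {2, 4, 7, 10, 11}  B5 = {2, 6, 7, 10, 11}  B6 = {3, 4, 5, 7, 11}  B7 = {1, 4, 7, 8, 9}  B8 = {1, 7, 10, 11, 12}
Tree: B1–B2, B2–B3, B1–B4, B4–B5, B1–B6, B3–B7, B2–B8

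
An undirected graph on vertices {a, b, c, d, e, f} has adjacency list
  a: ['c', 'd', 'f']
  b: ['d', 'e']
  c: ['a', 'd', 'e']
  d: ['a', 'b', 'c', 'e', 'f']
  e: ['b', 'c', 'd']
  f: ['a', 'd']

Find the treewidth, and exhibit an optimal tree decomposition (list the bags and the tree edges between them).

Every bag has size at most 3, so the width is 3 − 1 = 2 and tw(G) ≤ 2. For the lower bound, the 3 vertices {c, d, e} are pairwise adjacent, and any tree decomposition puts a clique entirely inside one bag — forcing width ≥ 2. Combining the bounds, tw(G) = 2.

Treewidth 2.
Bags: B1 = {c, d, e}  B2 = {b, d, e}  B3 = {a, c, d}  B4 = {a, d, f}
Tree: B1–B2, B1–B3, B3–B4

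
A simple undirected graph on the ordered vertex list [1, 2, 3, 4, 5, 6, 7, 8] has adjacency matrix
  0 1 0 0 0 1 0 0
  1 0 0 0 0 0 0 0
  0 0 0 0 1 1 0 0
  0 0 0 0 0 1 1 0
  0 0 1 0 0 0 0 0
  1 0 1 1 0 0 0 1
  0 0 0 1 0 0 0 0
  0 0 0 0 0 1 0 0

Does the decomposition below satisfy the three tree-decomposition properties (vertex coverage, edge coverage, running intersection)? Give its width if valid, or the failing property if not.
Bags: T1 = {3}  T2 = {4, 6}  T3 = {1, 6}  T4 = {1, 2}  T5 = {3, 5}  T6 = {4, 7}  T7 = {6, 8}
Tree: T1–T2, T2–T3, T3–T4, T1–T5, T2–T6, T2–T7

No — edge (6,3) lies in no bag.

A tree decomposition must satisfy three properties: every vertex lies in some bag; for every edge, both endpoints lie together in some bag; and for every vertex, the bags containing it form a connected subtree. Here edge (6,3) lies in no bag, so the decomposition is invalid.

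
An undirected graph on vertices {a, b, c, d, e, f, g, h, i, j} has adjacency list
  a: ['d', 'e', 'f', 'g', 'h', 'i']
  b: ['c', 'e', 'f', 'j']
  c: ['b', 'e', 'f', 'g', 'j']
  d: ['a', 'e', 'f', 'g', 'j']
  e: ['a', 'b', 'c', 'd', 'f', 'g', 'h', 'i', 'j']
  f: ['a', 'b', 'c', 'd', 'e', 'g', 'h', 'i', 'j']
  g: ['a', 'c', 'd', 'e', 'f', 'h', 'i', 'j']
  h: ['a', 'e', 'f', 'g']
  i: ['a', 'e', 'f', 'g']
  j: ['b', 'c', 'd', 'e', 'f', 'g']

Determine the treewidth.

A width-4 tree decomposition is:
Bags: B1 = {d, e, f, g, j}  B2 = {a, d, e, f, g}  B3 = {c, e, f, g, j}  B4 = {b, c, e, f, j}  B5 = {a, e, f, g, i}  B6 = {a, e, f, g, h}
Tree: B1–B2, B1–B3, B3–B4, B2–B5, B2–B6
Each bag holds 5 vertices, so the decomposition has width 4, which upper-bounds the treewidth. Conversely, {d, e, f, g, j} is a clique of size 5, and the vertices of any clique must share a bag in every tree decomposition; so some bag has ≥ 5 vertices and tw(G) ≥ 4. Hence tw(G) = 4 exactly.

4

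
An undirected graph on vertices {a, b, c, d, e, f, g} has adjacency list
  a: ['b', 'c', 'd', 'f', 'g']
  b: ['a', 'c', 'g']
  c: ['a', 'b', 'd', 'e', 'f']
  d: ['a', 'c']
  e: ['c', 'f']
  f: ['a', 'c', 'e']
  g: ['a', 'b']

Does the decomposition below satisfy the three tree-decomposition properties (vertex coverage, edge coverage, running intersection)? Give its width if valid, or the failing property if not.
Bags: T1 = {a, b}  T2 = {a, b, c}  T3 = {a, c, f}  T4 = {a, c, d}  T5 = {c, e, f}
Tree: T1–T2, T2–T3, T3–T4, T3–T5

A tree decomposition must satisfy three properties: every vertex lies in some bag; for every edge, both endpoints lie together in some bag; and for every vertex, the bags containing it form a connected subtree. Here vertex g appears in no bag, so the decomposition is invalid.

No — vertex g appears in no bag.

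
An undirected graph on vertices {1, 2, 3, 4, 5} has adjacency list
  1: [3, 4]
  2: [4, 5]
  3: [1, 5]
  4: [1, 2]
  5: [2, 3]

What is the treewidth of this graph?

A width-2 tree decomposition is:
Bags: B1 = {1, 2, 4}  B2 = {1, 2, 3}  B3 = {2, 3, 5}
Tree: B1–B2, B2–B3
Every bag has size at most 3, so the width is 3 − 1 = 2 and tw(G) ≤ 2. For the lower bound, G contains the cycle 2–4–1–3–5–2, so G is not a forest; only forests have treewidth ≤ 1, hence tw(G) ≥ 2. Combining the bounds, tw(G) = 2.

2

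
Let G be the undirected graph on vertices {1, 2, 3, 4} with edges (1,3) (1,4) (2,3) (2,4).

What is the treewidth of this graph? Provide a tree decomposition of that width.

Treewidth 2.
Bags: B1 = {1, 2, 3}  B2 = {1, 2, 4}
Tree: B1–B2

The largest bag has 3 vertices, giving width 2; this decomposition certifies tw(G) ≤ 2. Since 2–3–1–4–2 is a cycle in G, G is not acyclic. Forests are exactly the graphs of treewidth ≤ 1, so tw(G) ≥ 2. Hence tw(G) = 2 exactly.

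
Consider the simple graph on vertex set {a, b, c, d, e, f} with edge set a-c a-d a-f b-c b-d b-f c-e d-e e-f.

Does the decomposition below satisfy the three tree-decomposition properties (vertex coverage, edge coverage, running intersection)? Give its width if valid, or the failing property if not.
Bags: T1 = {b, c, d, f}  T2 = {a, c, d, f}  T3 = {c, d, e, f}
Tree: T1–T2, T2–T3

Yes; width 3.

Vertex coverage: the bags together contain {a, b, c, d, e, f}, the full vertex set. Edge coverage: each edge of G has both endpoints in at least one bag. Running intersection: for every vertex, the bags containing it form a connected subtree. All three properties hold, so this is a valid tree decomposition of width max|bag| − 1 = 3, and hence tw(G) ≤ 3.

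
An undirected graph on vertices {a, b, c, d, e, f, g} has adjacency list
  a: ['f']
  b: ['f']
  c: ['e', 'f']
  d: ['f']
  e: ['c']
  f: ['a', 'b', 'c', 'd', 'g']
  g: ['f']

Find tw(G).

A width-1 tree decomposition is:
Bags: B1 = {d, f}  B2 = {c, f}  B3 = {f, g}  B4 = {b, f}  B5 = {c, e}  B6 = {a, f}
Tree: B1–B2, B1–B3, B2–B4, B2–B5, B4–B6
Every bag has size at most 2, so the width is 2 − 1 = 1 and tw(G) ≤ 1. Since G has at least one edge (e.g. f–d), it is not an edgeless graph, so tw(G) ≥ 1. Hence tw(G) = 1 exactly.

1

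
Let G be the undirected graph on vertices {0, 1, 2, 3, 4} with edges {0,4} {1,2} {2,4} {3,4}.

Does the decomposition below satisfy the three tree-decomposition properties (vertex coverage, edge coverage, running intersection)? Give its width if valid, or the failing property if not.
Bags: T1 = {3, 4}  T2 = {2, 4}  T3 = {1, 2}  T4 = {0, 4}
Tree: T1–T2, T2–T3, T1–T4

Yes; width 1.

Every vertex of G appears in some bag (union = {0, 1, 2, 3, 4}); every edge is covered by a bag; and for each vertex v the set of bags containing v is connected in the bag tree. The decomposition is therefore valid. The largest bag has 2 vertices, so the width is 1.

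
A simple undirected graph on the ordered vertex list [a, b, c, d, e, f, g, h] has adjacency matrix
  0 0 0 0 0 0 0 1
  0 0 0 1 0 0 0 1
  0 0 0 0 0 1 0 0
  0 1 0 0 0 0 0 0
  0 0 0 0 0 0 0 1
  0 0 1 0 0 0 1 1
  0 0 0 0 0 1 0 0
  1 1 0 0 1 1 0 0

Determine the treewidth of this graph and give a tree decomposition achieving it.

Treewidth 1.
One such decomposition:
Bags: B1 = {f, g}  B2 = {c, f}  B3 = {f, h}  B4 = {e, h}  B5 = {b, h}  B6 = {a, h}  B7 = {b, d}
Tree: B1–B2, B2–B3, B3–B4, B3–B5, B3–B6, B5–B7

Each bag holds 2 vertices, so the decomposition has width 1, which upper-bounds the treewidth. Any graph with an edge has treewidth ≥ 1, and G has the edge g–f. The upper and lower bounds meet at 1, so that is the treewidth.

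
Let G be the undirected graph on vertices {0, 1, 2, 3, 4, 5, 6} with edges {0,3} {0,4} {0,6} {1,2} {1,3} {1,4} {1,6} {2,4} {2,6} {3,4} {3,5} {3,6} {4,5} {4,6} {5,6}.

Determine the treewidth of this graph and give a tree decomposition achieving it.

Every bag has size at most 4, so the width is 4 − 1 = 3 and tw(G) ≤ 3. For the lower bound, the 4 vertices {1, 2, 4, 6} are pairwise adjacent, and any tree decomposition puts a clique entirely inside one bag — forcing width ≥ 3. Hence tw(G) = 3 exactly.

Treewidth 3.
One optimal decomposition is:
Bags: B1 = {0, 3, 4, 6}  B2 = {1, 3, 4, 6}  B3 = {1, 2, 4, 6}  B4 = {3, 4, 5, 6}
Tree: B1–B2, B2–B3, B2–B4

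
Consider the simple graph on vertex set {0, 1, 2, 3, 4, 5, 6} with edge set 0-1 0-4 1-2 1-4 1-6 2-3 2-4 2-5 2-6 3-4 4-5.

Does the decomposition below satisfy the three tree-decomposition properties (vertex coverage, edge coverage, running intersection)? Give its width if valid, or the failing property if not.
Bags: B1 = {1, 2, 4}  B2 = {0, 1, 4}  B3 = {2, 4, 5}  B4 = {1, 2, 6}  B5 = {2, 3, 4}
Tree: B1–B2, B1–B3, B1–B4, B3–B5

Yes; width 2.

Every vertex of G appears in some bag (union = {0, 1, 2, 3, 4, 5, 6}); every edge is covered by a bag; and for each vertex v the set of bags containing v is connected in the bag tree. The decomposition is therefore valid. The largest bag has 3 vertices, so the width is 2.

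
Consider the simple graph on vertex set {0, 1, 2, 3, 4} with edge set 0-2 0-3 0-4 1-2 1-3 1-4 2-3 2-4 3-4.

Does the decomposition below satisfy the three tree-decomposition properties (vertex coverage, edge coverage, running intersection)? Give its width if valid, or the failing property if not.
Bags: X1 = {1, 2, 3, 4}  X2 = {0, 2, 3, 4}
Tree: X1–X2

Yes; width 3.

Checking the three conditions: (i) the bags cover all of {0, 1, 2, 3, 4}; (ii) for each edge, some bag contains both endpoints; (iii) the bags containing any fixed vertex form a subtree. All hold, so the decomposition is valid with width 4 − 1 = 3.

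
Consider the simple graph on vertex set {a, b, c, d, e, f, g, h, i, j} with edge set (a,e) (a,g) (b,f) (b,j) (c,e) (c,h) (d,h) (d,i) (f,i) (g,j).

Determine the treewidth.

A width-2 tree decomposition is:
Bags: B1 = {d, f, i}  B2 = {d, f, h}  B3 = {c, f, h}  B4 = {c, e, f}  B5 = {a, e, f}  B6 = {a, f, g}  B7 = {f, g, j}  B8 = {b, f, j}
Tree: B1–B2, B2–B3, B3–B4, B4–B5, B5–B6, B6–B7, B7–B8
Every bag has size at most 3, so the width is 3 − 1 = 2 and tw(G) ≤ 2. The edges f–i–d–h–c–e–a–g–j–b–f form a cycle, so G is not a tree and its treewidth is at least 2. The upper and lower bounds meet at 2, so that is the treewidth.

2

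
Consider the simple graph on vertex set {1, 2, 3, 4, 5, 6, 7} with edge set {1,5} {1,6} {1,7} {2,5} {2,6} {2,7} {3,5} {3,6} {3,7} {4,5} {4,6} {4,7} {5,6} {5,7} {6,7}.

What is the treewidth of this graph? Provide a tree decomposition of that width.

Treewidth 3.
One such decomposition:
Bags: B1 = {2, 5, 6, 7}  B2 = {3, 5, 6, 7}  B3 = {1, 5, 6, 7}  B4 = {4, 5, 6, 7}
Tree: B1–B2, B2–B3, B3–B4

The largest bag has 4 vertices, giving width 3; this decomposition certifies tw(G) ≤ 3. Conversely, {1, 5, 6, 7} is a clique of size 4, and the vertices of any clique must share a bag in every tree decomposition; so some bag has ≥ 4 vertices and tw(G) ≥ 3. The upper and lower bounds meet at 3, so that is the treewidth.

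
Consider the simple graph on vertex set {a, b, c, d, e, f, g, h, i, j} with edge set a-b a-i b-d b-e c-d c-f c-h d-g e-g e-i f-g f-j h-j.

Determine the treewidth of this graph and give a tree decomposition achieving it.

Treewidth 2.
One such decomposition:
Bags: B1 = {f, h, j}  B2 = {c, f, h}  B3 = {c, f, g}  B4 = {c, d, g}  B5 = {d, e, g}  B6 = {b, d, e}  B7 = {b, e, i}  B8 = {a, b, i}
Tree: B1–B2, B2–B3, B3–B4, B4–B5, B5–B6, B6–B7, B7–B8

The largest bag has 3 vertices, giving width 2; this decomposition certifies tw(G) ≤ 2. The edges j–h–c–f–j form a cycle, so G is not a tree and its treewidth is at least 2. Hence tw(G) = 2 exactly.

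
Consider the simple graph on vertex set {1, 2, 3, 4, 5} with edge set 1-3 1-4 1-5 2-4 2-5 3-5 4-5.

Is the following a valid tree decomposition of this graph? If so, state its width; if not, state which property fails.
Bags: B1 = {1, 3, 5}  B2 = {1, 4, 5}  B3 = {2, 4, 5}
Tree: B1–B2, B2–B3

Yes; width 2.

Every vertex of G appears in some bag (union = {1, 2, 3, 4, 5}); every edge is covered by a bag; and for each vertex v the set of bags containing v is connected in the bag tree. The decomposition is therefore valid. The largest bag has 3 vertices, so the width is 2.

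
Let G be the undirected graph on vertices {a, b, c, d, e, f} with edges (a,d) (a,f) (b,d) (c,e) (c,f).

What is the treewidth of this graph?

1

A width-1 tree decomposition is:
Bags: B1 = {c, e}  B2 = {c, f}  B3 = {a, f}  B4 = {a, d}  B5 = {b, d}
Tree: B1–B2, B2–B3, B3–B4, B4–B5
The largest bag has 2 vertices, giving width 1; this decomposition certifies tw(G) ≤ 1. Since G has at least one edge (e.g. e–c), it is not an edgeless graph, so tw(G) ≥ 1. The upper and lower bounds meet at 1, so that is the treewidth.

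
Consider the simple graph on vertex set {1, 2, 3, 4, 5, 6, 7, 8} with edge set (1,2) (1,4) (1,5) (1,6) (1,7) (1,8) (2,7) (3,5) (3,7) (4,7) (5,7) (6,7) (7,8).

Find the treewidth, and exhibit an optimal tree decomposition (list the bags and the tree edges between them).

Each bag holds 3 vertices, so the decomposition has width 2, which upper-bounds the treewidth. On the other hand G contains the 3-clique {1, 2, 7}. A clique must lie in a single bag of any decomposition, so no decomposition can have width below 2. Therefore the treewidth is 2.

Treewidth 2.
One such decomposition:
Bags: B1 = {1, 7, 8}  B2 = {1, 4, 7}  B3 = {1, 6, 7}  B4 = {1, 5, 7}  B5 = {1, 2, 7}  B6 = {3, 5, 7}
Tree: B1–B2, B1–B3, B3–B4, B1–B5, B4–B6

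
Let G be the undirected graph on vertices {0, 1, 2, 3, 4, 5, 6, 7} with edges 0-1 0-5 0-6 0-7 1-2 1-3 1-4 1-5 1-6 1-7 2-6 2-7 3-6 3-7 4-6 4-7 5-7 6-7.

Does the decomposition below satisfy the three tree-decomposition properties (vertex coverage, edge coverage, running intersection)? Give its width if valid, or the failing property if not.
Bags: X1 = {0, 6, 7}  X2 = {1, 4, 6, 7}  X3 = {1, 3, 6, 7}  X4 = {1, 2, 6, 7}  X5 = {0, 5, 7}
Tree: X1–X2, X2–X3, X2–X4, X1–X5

No — edge (1,0) lies in no bag.

A tree decomposition must satisfy three properties: every vertex lies in some bag; for every edge, both endpoints lie together in some bag; and for every vertex, the bags containing it form a connected subtree. Here edge (1,0) lies in no bag, so the decomposition is invalid.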